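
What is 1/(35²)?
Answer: 1/1225 ≈ 0.00081633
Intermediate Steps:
1/(35²) = 1/1225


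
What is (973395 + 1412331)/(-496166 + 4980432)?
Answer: 1192863/2242133 ≈ 0.53202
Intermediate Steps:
(973395 + 1412331)/(-496166 + 4980432) = 2385726/4484266 = 2385726*(1/4484266) = 1192863/2242133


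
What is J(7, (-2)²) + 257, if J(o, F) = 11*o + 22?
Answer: 356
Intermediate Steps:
J(o, F) = 22 + 11*o
J(7, (-2)²) + 257 = (22 + 11*7) + 257 = (22 + 77) + 257 = 99 + 257 = 356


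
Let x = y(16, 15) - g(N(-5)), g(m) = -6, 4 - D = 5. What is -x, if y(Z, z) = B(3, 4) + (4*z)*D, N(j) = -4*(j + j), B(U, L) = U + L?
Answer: 47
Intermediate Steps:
D = -1 (D = 4 - 1*5 = 4 - 5 = -1)
B(U, L) = L + U
N(j) = -8*j
y(Z, z) = 7 - 4*z (y(Z, z) = (4 + 3) + (4*z)*(-1) = 7 - 4*z)
x = -47 (x = (7 - 4*15) - 1*(-6) = (7 - 60) + 6 = -53 + 6 = -47)
-x = -1*(-47) = 47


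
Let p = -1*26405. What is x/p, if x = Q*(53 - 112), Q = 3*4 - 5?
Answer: 413/26405 ≈ 0.015641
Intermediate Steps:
Q = 7 (Q = 12 - 5 = 7)
x = -413 (x = 7*(53 - 112) = 7*(-59) = -413)
p = -26405
x/p = -413/(-26405) = -413*(-1/26405) = 413/26405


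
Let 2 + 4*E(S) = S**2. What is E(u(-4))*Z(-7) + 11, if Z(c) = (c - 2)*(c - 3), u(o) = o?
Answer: 326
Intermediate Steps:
Z(c) = (-3 + c)*(-2 + c) (Z(c) = (-2 + c)*(-3 + c) = (-3 + c)*(-2 + c))
E(S) = -1/2 + S**2/4
E(u(-4))*Z(-7) + 11 = (-1/2 + (1/4)*(-4)**2)*(6 + (-7)**2 - 5*(-7)) + 11 = (-1/2 + (1/4)*16)*(6 + 49 + 35) + 11 = (-1/2 + 4)*90 + 11 = (7/2)*90 + 11 = 315 + 11 = 326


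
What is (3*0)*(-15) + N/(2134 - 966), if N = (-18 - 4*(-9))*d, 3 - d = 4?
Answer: -9/584 ≈ -0.015411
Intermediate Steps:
d = -1 (d = 3 - 1*4 = 3 - 4 = -1)
N = -18 (N = (-18 - 4*(-9))*(-1) = (-18 + 36)*(-1) = 18*(-1) = -18)
(3*0)*(-15) + N/(2134 - 966) = (3*0)*(-15) - 18/(2134 - 966) = 0*(-15) - 18/1168 = 0 - 18*1/1168 = 0 - 9/584 = -9/584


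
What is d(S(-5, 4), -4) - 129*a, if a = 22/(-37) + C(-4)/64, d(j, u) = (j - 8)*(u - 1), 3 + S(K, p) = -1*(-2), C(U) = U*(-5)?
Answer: 48183/592 ≈ 81.390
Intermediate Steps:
C(U) = -5*U
S(K, p) = -1 (S(K, p) = -3 - 1*(-2) = -3 + 2 = -1)
d(j, u) = (-1 + u)*(-8 + j) (d(j, u) = (-8 + j)*(-1 + u) = (-1 + u)*(-8 + j))
a = -167/592 (a = 22/(-37) - 5*(-4)/64 = 22*(-1/37) + 20*(1/64) = -22/37 + 5/16 = -167/592 ≈ -0.28209)
d(S(-5, 4), -4) - 129*a = (8 - 1*(-1) - 8*(-4) - 1*(-4)) - 129*(-167/592) = (8 + 1 + 32 + 4) + 21543/592 = 45 + 21543/592 = 48183/592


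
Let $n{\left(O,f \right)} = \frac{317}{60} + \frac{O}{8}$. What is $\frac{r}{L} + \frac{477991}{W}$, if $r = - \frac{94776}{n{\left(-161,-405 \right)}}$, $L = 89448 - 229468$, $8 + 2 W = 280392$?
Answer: $\frac{34794343651}{10343333408} \approx 3.3639$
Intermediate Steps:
$W = 140192$ ($W = -4 + \frac{1}{2} \cdot 280392 = -4 + 140196 = 140192$)
$n{\left(O,f \right)} = \frac{317}{60} + \frac{O}{8}$ ($n{\left(O,f \right)} = 317 \cdot \frac{1}{60} + O \frac{1}{8} = \frac{317}{60} + \frac{O}{8}$)
$L = -140020$
$r = \frac{11373120}{1781}$ ($r = - \frac{94776}{\frac{317}{60} + \frac{1}{8} \left(-161\right)} = - \frac{94776}{\frac{317}{60} - \frac{161}{8}} = - \frac{94776}{- \frac{1781}{120}} = \left(-94776\right) \left(- \frac{120}{1781}\right) = \frac{11373120}{1781} \approx 6385.8$)
$\frac{r}{L} + \frac{477991}{W} = \frac{11373120}{1781 \left(-140020\right)} + \frac{477991}{140192} = \frac{11373120}{1781} \left(- \frac{1}{140020}\right) + 477991 \cdot \frac{1}{140192} = - \frac{568656}{12468781} + \frac{477991}{140192} = \frac{34794343651}{10343333408}$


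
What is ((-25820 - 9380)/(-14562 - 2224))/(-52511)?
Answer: -1600/40065893 ≈ -3.9934e-5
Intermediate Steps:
((-25820 - 9380)/(-14562 - 2224))/(-52511) = -35200/(-16786)*(-1/52511) = -35200*(-1/16786)*(-1/52511) = (1600/763)*(-1/52511) = -1600/40065893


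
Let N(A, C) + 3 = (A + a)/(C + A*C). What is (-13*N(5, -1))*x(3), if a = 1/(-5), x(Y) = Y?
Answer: 741/5 ≈ 148.20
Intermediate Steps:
a = -⅕ ≈ -0.20000
N(A, C) = -3 + (-⅕ + A)/(C + A*C) (N(A, C) = -3 + (A - ⅕)/(C + A*C) = -3 + (-⅕ + A)/(C + A*C))
(-13*N(5, -1))*x(3) = -13*(-⅕ + 5 - 3*(-1) - 3*5*(-1))/((-1)*(1 + 5))*3 = -(-13)*(-⅕ + 5 + 3 + 15)/6*3 = -(-13)*114/(6*5)*3 = -13*(-19/5)*3 = (247/5)*3 = 741/5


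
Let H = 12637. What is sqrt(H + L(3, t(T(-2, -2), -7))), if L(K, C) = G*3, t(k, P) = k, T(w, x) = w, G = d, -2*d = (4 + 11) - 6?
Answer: sqrt(50494)/2 ≈ 112.35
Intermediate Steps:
d = -9/2 (d = -((4 + 11) - 6)/2 = -(15 - 6)/2 = -1/2*9 = -9/2 ≈ -4.5000)
G = -9/2 ≈ -4.5000
L(K, C) = -27/2 (L(K, C) = -9/2*3 = -27/2)
sqrt(H + L(3, t(T(-2, -2), -7))) = sqrt(12637 - 27/2) = sqrt(25247/2) = sqrt(50494)/2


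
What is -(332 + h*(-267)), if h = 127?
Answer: 33577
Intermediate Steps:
-(332 + h*(-267)) = -(332 + 127*(-267)) = -(332 - 33909) = -1*(-33577) = 33577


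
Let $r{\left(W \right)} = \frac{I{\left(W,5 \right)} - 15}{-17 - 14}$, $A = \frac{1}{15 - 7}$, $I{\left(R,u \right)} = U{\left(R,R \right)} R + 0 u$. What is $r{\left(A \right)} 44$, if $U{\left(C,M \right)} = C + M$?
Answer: $\frac{5269}{248} \approx 21.246$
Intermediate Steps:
$I{\left(R,u \right)} = 2 R^{2}$ ($I{\left(R,u \right)} = \left(R + R\right) R + 0 u = 2 R R + 0 = 2 R^{2} + 0 = 2 R^{2}$)
$A = \frac{1}{8} \approx 0.125$
$r{\left(W \right)} = \frac{15}{31} - \frac{2 W^{2}}{31}$ ($r{\left(W \right)} = \frac{2 W^{2} - 15}{-17 - 14} = \frac{-15 + 2 W^{2}}{-31} = \left(-15 + 2 W^{2}\right) \left(- \frac{1}{31}\right) = \frac{15}{31} - \frac{2 W^{2}}{31}$)
$r{\left(A \right)} 44 = \left(\frac{15}{31} - \frac{2}{31 \cdot 64}\right) 44 = \left(\frac{15}{31} - \frac{1}{992}\right) 44 = \frac{479}{992} \cdot 44 = \frac{5269}{248}$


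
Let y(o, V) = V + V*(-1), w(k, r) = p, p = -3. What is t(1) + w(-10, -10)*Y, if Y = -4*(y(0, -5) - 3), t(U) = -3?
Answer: -39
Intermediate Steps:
w(k, r) = -3
y(o, V) = 0 (y(o, V) = V - V = 0)
Y = 12 (Y = -4*(0 - 3) = -4*(-3) = 12)
t(1) + w(-10, -10)*Y = -3 - 3*12 = -3 - 36 = -39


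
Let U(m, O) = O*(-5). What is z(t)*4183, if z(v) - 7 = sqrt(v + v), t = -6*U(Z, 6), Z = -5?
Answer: 29281 + 25098*sqrt(10) ≈ 1.0865e+5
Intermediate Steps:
U(m, O) = -5*O
t = 180 (t = -6*(-5*6) = -6*(-30) = -1*(-180) = 180)
z(v) = 7 + sqrt(2)*sqrt(v) (z(v) = 7 + sqrt(v + v) = 7 + sqrt(2*v) = 7 + sqrt(2)*sqrt(v))
z(t)*4183 = (7 + sqrt(2)*sqrt(180))*4183 = (7 + sqrt(2)*(6*sqrt(5)))*4183 = (7 + 6*sqrt(10))*4183 = 29281 + 25098*sqrt(10)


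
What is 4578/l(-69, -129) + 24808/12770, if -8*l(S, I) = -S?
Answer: -77662788/146855 ≈ -528.84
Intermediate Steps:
l(S, I) = S/8 (l(S, I) = -(-1)*S/8 = S/8)
4578/l(-69, -129) + 24808/12770 = 4578/(((⅛)*(-69))) + 24808/12770 = 4578/(-69/8) + 24808*(1/12770) = 4578*(-8/69) + 12404/6385 = -12208/23 + 12404/6385 = -77662788/146855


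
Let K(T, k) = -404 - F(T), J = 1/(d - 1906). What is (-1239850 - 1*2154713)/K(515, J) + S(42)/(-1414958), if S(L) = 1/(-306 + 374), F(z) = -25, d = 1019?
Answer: 326615156987693/36466297576 ≈ 8956.6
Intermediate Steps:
S(L) = 1/68
J = -1/887 (J = 1/(1019 - 1906) = 1/(-887) = -1/887 ≈ -0.0011274)
K(T, k) = -379 (K(T, k) = -404 - 1*(-25) = -404 + 25 = -379)
(-1239850 - 1*2154713)/K(515, J) + S(42)/(-1414958) = (-1239850 - 1*2154713)/(-379) + (1/68)/(-1414958) = (-1239850 - 2154713)*(-1/379) + (1/68)*(-1/1414958) = -3394563*(-1/379) - 1/96217144 = 3394563/379 - 1/96217144 = 326615156987693/36466297576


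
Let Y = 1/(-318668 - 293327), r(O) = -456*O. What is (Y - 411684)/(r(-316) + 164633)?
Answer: -251948549581/188940604355 ≈ -1.3335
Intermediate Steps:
Y = -1/611995 (Y = 1/(-611995) = -1/611995 ≈ -1.6340e-6)
(Y - 411684)/(r(-316) + 164633) = (-1/611995 - 411684)/(-456*(-316) + 164633) = -251948549581/(611995*(144096 + 164633)) = -251948549581/611995/308729 = -251948549581/611995*1/308729 = -251948549581/188940604355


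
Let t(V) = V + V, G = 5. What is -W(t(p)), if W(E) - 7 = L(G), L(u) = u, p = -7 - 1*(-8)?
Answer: -12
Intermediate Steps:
p = 1 (p = -7 + 8 = 1)
t(V) = 2*V
W(E) = 12 (W(E) = 7 + 5 = 12)
-W(t(p)) = -1*12 = -12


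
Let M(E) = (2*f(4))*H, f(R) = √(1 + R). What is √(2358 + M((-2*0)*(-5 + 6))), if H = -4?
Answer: √(2358 - 8*√5) ≈ 48.375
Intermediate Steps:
M(E) = -8*√5 (M(E) = (2*√(1 + 4))*(-4) = (2*√5)*(-4) = -8*√5)
√(2358 + M((-2*0)*(-5 + 6))) = √(2358 - 8*√5)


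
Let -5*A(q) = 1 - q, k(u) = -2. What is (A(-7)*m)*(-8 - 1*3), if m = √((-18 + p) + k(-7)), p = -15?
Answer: 88*I*√35/5 ≈ 104.12*I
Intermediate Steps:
A(q) = -⅕ + q/5 (A(q) = -(1 - q)/5 = -⅕ + q/5)
m = I*√35 (m = √((-18 - 15) - 2) = √(-33 - 2) = √(-35) = I*√35 ≈ 5.9161*I)
(A(-7)*m)*(-8 - 1*3) = ((-⅕ + (⅕)*(-7))*(I*√35))*(-8 - 1*3) = ((-⅕ - 7/5)*(I*√35))*(-8 - 3) = -8*I*√35/5*(-11) = 88*I*√35/5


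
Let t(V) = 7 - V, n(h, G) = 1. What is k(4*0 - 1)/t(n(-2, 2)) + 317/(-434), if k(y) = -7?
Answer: -1235/651 ≈ -1.8971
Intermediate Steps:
k(4*0 - 1)/t(n(-2, 2)) + 317/(-434) = -7/(7 - 1*1) + 317/(-434) = -7/(7 - 1) + 317*(-1/434) = -7/6 - 317/434 = -1235/651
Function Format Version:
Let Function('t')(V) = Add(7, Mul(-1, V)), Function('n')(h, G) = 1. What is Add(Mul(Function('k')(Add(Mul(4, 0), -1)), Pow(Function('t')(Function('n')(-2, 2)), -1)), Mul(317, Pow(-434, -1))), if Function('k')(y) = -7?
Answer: Rational(-1235, 651) ≈ -1.8971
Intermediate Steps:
Add(Mul(Function('k')(Add(Mul(4, 0), -1)), Pow(Function('t')(Function('n')(-2, 2)), -1)), Mul(317, Pow(-434, -1))) = Add(Mul(-7, Pow(Add(7, Mul(-1, 1)), -1)), Mul(317, Pow(-434, -1))) = Add(Mul(-7, Pow(Add(7, -1), -1)), Mul(317, Rational(-1, 434))) = Add(Mul(-7, Pow(6, -1)), Rational(-317, 434)) = Add(Mul(-7, Rational(1, 6)), Rational(-317, 434)) = Add(Rational(-7, 6), Rational(-317, 434)) = Rational(-1235, 651)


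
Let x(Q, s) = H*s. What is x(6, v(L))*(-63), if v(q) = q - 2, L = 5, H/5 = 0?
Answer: 0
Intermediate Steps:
H = 0 (H = 5*0 = 0)
v(q) = -2 + q
x(Q, s) = 0 (x(Q, s) = 0*s = 0)
x(6, v(L))*(-63) = 0*(-63) = 0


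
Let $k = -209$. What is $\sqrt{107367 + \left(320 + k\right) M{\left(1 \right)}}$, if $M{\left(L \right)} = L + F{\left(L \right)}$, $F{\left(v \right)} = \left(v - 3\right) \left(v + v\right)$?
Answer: $\sqrt{107034} \approx 327.16$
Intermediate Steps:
$F{\left(v \right)} = 2 v \left(-3 + v\right)$ ($F{\left(v \right)} = \left(-3 + v\right) 2 v = 2 v \left(-3 + v\right)$)
$M{\left(L \right)} = L + 2 L \left(-3 + L\right)$
$\sqrt{107367 + \left(320 + k\right) M{\left(1 \right)}} = \sqrt{107367 + \left(320 - 209\right) 1 \left(-5 + 2 \cdot 1\right)} = \sqrt{107367 + 111 \cdot 1 \left(-5 + 2\right)} = \sqrt{107367 + 111 \cdot 1 \left(-3\right)} = \sqrt{107367 + 111 \left(-3\right)} = \sqrt{107367 - 333} = \sqrt{107034}$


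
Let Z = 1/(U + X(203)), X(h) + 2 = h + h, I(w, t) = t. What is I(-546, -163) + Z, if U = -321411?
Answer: -52324142/321007 ≈ -163.00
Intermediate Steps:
X(h) = -2 + 2*h (X(h) = -2 + (h + h) = -2 + 2*h)
Z = -1/321007 (Z = 1/(-321411 + (-2 + 2*203)) = 1/(-321411 + (-2 + 406)) = 1/(-321411 + 404) = 1/(-321007) = -1/321007 ≈ -3.1152e-6)
I(-546, -163) + Z = -163 - 1/321007 = -52324142/321007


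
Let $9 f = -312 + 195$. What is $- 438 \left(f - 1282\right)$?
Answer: $567210$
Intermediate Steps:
$f = -13$ ($f = \frac{-312 + 195}{9} = \frac{1}{9} \left(-117\right) = -13$)
$- 438 \left(f - 1282\right) = - 438 \left(-13 - 1282\right) = \left(-438\right) \left(-1295\right) = 567210$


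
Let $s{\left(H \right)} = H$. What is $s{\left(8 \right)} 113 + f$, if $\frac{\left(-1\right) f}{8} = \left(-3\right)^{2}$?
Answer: $832$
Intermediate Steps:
$f = -72$ ($f = - 8 \left(-3\right)^{2} = \left(-8\right) 9 = -72$)
$s{\left(8 \right)} 113 + f = 8 \cdot 113 - 72 = 904 - 72 = 832$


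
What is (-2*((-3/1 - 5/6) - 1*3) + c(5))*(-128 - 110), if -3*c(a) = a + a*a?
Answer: -2618/3 ≈ -872.67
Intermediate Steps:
c(a) = -a/3 - a**2/3 (c(a) = -(a + a*a)/3 = -(a + a**2)/3 = -a/3 - a**2/3)
(-2*((-3/1 - 5/6) - 1*3) + c(5))*(-128 - 110) = (-2*((-3/1 - 5/6) - 1*3) - 1/3*5*(1 + 5))*(-128 - 110) = (-2*((-3*1 - 5*1/6) - 3) - 1/3*5*6)*(-238) = (-2*((-3 - 5/6) - 3) - 10)*(-238) = (-2*(-23/6 - 3) - 10)*(-238) = (-2*(-41/6) - 10)*(-238) = (41/3 - 10)*(-238) = (11/3)*(-238) = -2618/3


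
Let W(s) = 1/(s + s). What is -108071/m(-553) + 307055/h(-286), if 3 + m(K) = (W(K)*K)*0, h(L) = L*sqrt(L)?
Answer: 108071/3 + 307055*I*sqrt(286)/81796 ≈ 36024.0 + 63.484*I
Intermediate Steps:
W(s) = 1/(2*s)
h(L) = L**(3/2)
m(K) = -3 (m(K) = -3 + ((1/(2*K))*K)*0 = -3 + (1/2)*0 = -3 + 0 = -3)
-108071/m(-553) + 307055/h(-286) = -108071/(-3) + 307055/((-286)**(3/2)) = -108071*(-1/3) + 307055/((-286*I*sqrt(286))) = 108071/3 + 307055*(I*sqrt(286)/81796) = 108071/3 + 307055*I*sqrt(286)/81796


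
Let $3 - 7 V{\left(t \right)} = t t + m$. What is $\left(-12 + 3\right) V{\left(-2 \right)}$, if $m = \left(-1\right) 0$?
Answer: $\frac{9}{7} \approx 1.2857$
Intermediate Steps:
$m = 0$
$V{\left(t \right)} = \frac{3}{7} - \frac{t^{2}}{7}$ ($V{\left(t \right)} = \frac{3}{7} - \frac{t t + 0}{7} = \frac{3}{7} - \frac{t^{2} + 0}{7} = \frac{3}{7} - \frac{t^{2}}{7}$)
$\left(-12 + 3\right) V{\left(-2 \right)} = \left(-12 + 3\right) \left(\frac{3}{7} - \frac{\left(-2\right)^{2}}{7}\right) = - 9 \left(\frac{3}{7} - \frac{4}{7}\right) = \left(-9\right) \left(- \frac{1}{7}\right) = \frac{9}{7}$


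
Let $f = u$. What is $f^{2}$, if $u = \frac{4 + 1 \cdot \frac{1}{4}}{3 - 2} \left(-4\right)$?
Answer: $289$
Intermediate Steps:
$u = -17$ ($u = \frac{4 + 1 \cdot \frac{1}{4}}{1} \left(-4\right) = \left(4 + \frac{1}{4}\right) 1 \left(-4\right) = \frac{17}{4} \cdot 1 \left(-4\right) = \frac{17}{4} \left(-4\right) = -17$)
$f = -17$
$f^{2} = \left(-17\right)^{2} = 289$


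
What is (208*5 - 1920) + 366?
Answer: -514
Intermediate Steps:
(208*5 - 1920) + 366 = (1040 - 1920) + 366 = -880 + 366 = -514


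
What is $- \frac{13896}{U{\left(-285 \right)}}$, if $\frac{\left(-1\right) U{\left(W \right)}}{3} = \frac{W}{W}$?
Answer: $4632$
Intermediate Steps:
$U{\left(W \right)} = -3$ ($U{\left(W \right)} = - 3 \frac{W}{W} = \left(-3\right) 1 = -3$)
$- \frac{13896}{U{\left(-285 \right)}} = - \frac{13896}{-3} = \left(-13896\right) \left(- \frac{1}{3}\right) = 4632$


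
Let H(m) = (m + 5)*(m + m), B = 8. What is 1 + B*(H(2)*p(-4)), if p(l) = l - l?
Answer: 1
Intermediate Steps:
p(l) = 0
H(m) = 2*m*(5 + m) (H(m) = (5 + m)*(2*m) = 2*m*(5 + m))
1 + B*(H(2)*p(-4)) = 1 + 8*((2*2*(5 + 2))*0) = 1 + 8*((2*2*7)*0) = 1 + 8*(28*0) = 1 + 8*0 = 1 + 0 = 1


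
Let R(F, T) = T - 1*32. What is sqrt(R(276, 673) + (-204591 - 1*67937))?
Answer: 11*I*sqrt(2247) ≈ 521.43*I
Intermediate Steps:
R(F, T) = -32 + T (R(F, T) = T - 32 = -32 + T)
sqrt(R(276, 673) + (-204591 - 1*67937)) = sqrt((-32 + 673) + (-204591 - 1*67937)) = sqrt(641 + (-204591 - 67937)) = sqrt(641 - 272528) = sqrt(-271887) = 11*I*sqrt(2247)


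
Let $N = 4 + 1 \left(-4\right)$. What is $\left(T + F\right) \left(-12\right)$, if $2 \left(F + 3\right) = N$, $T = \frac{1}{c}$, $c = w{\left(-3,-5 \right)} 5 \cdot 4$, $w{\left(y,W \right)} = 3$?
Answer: $\frac{179}{5} \approx 35.8$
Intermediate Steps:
$c = 60$ ($c = 3 \cdot 5 \cdot 4 = 15 \cdot 4 = 60$)
$N = 0$ ($N = 4 - 4 = 0$)
$T = \frac{1}{60} \approx 0.016667$
$F = -3$ ($F = -3 + \frac{1}{2} \cdot 0 = -3 + 0 = -3$)
$\left(T + F\right) \left(-12\right) = \left(\frac{1}{60} - 3\right) \left(-12\right) = \left(- \frac{179}{60}\right) \left(-12\right) = \frac{179}{5}$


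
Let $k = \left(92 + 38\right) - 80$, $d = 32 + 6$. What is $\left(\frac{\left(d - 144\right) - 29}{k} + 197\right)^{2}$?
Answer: $\frac{3775249}{100} \approx 37753.0$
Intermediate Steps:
$d = 38$
$k = 50$ ($k = 130 - 80 = 50$)
$\left(\frac{\left(d - 144\right) - 29}{k} + 197\right)^{2} = \left(\frac{\left(38 - 144\right) - 29}{50} + 197\right)^{2} = \left(\left(-106 - 29\right) \frac{1}{50} + 197\right)^{2} = \left(\left(-135\right) \frac{1}{50} + 197\right)^{2} = \left(- \frac{27}{10} + 197\right)^{2} = \left(\frac{1943}{10}\right)^{2} = \frac{3775249}{100}$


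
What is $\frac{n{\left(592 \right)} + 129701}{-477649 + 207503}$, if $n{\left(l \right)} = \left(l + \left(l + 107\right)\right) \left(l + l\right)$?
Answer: $- \frac{1658245}{270146} \approx -6.1383$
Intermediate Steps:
$n{\left(l \right)} = 2 l \left(107 + 2 l\right)$ ($n{\left(l \right)} = \left(l + \left(107 + l\right)\right) 2 l = \left(107 + 2 l\right) 2 l = 2 l \left(107 + 2 l\right)$)
$\frac{n{\left(592 \right)} + 129701}{-477649 + 207503} = \frac{2 \cdot 592 \left(107 + 2 \cdot 592\right) + 129701}{-477649 + 207503} = \frac{2 \cdot 592 \left(107 + 1184\right) + 129701}{-270146} = \left(2 \cdot 592 \cdot 1291 + 129701\right) \left(- \frac{1}{270146}\right) = \left(1528544 + 129701\right) \left(- \frac{1}{270146}\right) = 1658245 \left(- \frac{1}{270146}\right) = - \frac{1658245}{270146}$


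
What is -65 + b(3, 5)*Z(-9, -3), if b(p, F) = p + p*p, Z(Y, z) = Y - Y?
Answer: -65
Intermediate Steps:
Z(Y, z) = 0
b(p, F) = p + p**2
-65 + b(3, 5)*Z(-9, -3) = -65 + (3*(1 + 3))*0 = -65 + (3*4)*0 = -65 + 12*0 = -65 + 0 = -65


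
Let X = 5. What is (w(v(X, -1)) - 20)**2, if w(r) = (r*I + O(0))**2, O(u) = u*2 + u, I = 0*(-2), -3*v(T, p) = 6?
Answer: 400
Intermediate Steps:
v(T, p) = -2 (v(T, p) = -1/3*6 = -2)
I = 0
O(u) = 3*u (O(u) = 2*u + u = 3*u)
w(r) = 0 (w(r) = (r*0 + 3*0)**2 = (0 + 0)**2 = 0**2 = 0)
(w(v(X, -1)) - 20)**2 = (0 - 20)**2 = (-20)**2 = 400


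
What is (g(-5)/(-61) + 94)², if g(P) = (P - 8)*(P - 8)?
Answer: 30969225/3721 ≈ 8322.8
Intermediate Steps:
g(P) = (-8 + P)² (g(P) = (-8 + P)*(-8 + P) = (-8 + P)²)
(g(-5)/(-61) + 94)² = ((-8 - 5)²/(-61) + 94)² = ((-13)²*(-1/61) + 94)² = (169*(-1/61) + 94)² = (-169/61 + 94)² = (5565/61)² = 30969225/3721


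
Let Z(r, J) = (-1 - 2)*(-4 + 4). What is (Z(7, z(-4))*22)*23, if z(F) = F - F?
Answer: 0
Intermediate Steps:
z(F) = 0
Z(r, J) = 0 (Z(r, J) = -3*0 = 0)
(Z(7, z(-4))*22)*23 = (0*22)*23 = 0*23 = 0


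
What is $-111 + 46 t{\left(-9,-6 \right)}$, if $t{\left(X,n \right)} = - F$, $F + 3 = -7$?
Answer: $349$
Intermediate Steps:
$F = -10$ ($F = -3 - 7 = -10$)
$t{\left(X,n \right)} = 10$ ($t{\left(X,n \right)} = \left(-1\right) \left(-10\right) = 10$)
$-111 + 46 t{\left(-9,-6 \right)} = -111 + 46 \cdot 10 = -111 + 460 = 349$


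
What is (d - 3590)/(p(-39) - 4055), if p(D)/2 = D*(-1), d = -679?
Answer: 4269/3977 ≈ 1.0734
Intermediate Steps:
p(D) = -2*D (p(D) = 2*(D*(-1)) = 2*(-D) = -2*D)
(d - 3590)/(p(-39) - 4055) = (-679 - 3590)/(-2*(-39) - 4055) = -4269/(78 - 4055) = -4269/(-3977) = -4269*(-1/3977) = 4269/3977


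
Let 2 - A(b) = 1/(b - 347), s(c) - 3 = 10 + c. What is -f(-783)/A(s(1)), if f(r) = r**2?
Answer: -7039953/23 ≈ -3.0609e+5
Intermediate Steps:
s(c) = 13 + c (s(c) = 3 + (10 + c) = 13 + c)
A(b) = 2 - 1/(-347 + b) (A(b) = 2 - 1/(b - 347) = 2 - 1/(-347 + b))
-f(-783)/A(s(1)) = -(-783)**2/((-695 + 2*(13 + 1))/(-347 + (13 + 1))) = -613089/((-695 + 2*14)/(-347 + 14)) = -613089/((-695 + 28)/(-333)) = -613089/((-1/333*(-667))) = -613089/667/333 = -613089*333/667 = -1*7039953/23 = -7039953/23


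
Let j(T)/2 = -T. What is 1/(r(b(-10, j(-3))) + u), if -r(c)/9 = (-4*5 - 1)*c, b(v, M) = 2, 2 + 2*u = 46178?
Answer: 1/23466 ≈ 4.2615e-5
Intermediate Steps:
u = 23088 (u = -1 + (½)*46178 = -1 + 23089 = 23088)
j(T) = -2*T (j(T) = 2*(-T) = -2*T)
r(c) = 189*c (r(c) = -9*(-4*5 - 1)*c = -9*(-20 - 1)*c = -(-189)*c = 189*c)
1/(r(b(-10, j(-3))) + u) = 1/(189*2 + 23088) = 1/(378 + 23088) = 1/23466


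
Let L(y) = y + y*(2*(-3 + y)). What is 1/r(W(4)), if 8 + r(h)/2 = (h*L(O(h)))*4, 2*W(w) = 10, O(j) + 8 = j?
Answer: 1/1304 ≈ 0.00076687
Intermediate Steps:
O(j) = -8 + j
W(w) = 5 (W(w) = (1/2)*10 = 5)
L(y) = y + y*(-6 + 2*y)
r(h) = -16 + 8*h*(-21 + 2*h)*(-8 + h) (r(h) = -16 + 2*((h*((-8 + h)*(-5 + 2*(-8 + h))))*4) = -16 + 2*((h*((-8 + h)*(-5 + (-16 + 2*h))))*4) = -16 + 2*((h*((-8 + h)*(-21 + 2*h)))*4) = -16 + 2*((h*((-21 + 2*h)*(-8 + h)))*4) = -16 + 2*((h*(-21 + 2*h)*(-8 + h))*4) = -16 + 2*(4*h*(-21 + 2*h)*(-8 + h)) = -16 + 8*h*(-21 + 2*h)*(-8 + h))
1/r(W(4)) = 1/(-16 + 8*5*(-21 + 2*5)*(-8 + 5)) = 1/(-16 + 8*5*(-21 + 10)*(-3)) = 1/(-16 + 8*5*(-11)*(-3)) = 1/(-16 + 1320) = 1/1304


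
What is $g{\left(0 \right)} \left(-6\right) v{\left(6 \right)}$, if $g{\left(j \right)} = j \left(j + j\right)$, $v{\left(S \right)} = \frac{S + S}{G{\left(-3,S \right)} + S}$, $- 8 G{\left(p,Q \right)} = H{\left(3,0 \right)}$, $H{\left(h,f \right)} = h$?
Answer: $0$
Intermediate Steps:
$G{\left(p,Q \right)} = - \frac{3}{8}$ ($G{\left(p,Q \right)} = \left(- \frac{1}{8}\right) 3 = - \frac{3}{8}$)
$v{\left(S \right)} = \frac{2 S}{- \frac{3}{8} + S}$ ($v{\left(S \right)} = \frac{S + S}{- \frac{3}{8} + S} = \frac{2 S}{- \frac{3}{8} + S}$)
$g{\left(j \right)} = 2 j^{2}$ ($g{\left(j \right)} = j 2 j = 2 j^{2}$)
$g{\left(0 \right)} \left(-6\right) v{\left(6 \right)} = 2 \cdot 0^{2} \left(-6\right) 16 \cdot 6 \frac{1}{-3 + 8 \cdot 6} = 2 \cdot 0 \left(-6\right) 16 \cdot 6 \frac{1}{-3 + 48} = 0 \left(-6\right) 16 \cdot 6 \cdot \frac{1}{45} = 0 \cdot 16 \cdot 6 \cdot \frac{1}{45} = 0 \cdot \frac{32}{15} = 0$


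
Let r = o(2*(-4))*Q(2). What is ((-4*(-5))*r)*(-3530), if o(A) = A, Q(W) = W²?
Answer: 2259200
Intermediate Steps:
r = -32 (r = (2*(-4))*2² = -8*4 = -32)
((-4*(-5))*r)*(-3530) = (-4*(-5)*(-32))*(-3530) = (20*(-32))*(-3530) = -640*(-3530) = 2259200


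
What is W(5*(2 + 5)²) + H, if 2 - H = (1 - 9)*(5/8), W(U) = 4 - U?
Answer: -234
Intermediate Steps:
H = 7 (H = 2 - (1 - 9)*5/8 = 2 - (-8)*5*(⅛) = 2 - (-8)*5/8 = 2 - 1*(-5) = 2 + 5 = 7)
W(5*(2 + 5)²) + H = (4 - 5*(2 + 5)²) + 7 = (4 - 5*7²) + 7 = (4 - 5*49) + 7 = (4 - 1*245) + 7 = (4 - 245) + 7 = -241 + 7 = -234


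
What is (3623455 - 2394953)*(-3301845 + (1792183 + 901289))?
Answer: -747387447246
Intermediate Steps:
(3623455 - 2394953)*(-3301845 + (1792183 + 901289)) = 1228502*(-3301845 + 2693472) = 1228502*(-608373) = -747387447246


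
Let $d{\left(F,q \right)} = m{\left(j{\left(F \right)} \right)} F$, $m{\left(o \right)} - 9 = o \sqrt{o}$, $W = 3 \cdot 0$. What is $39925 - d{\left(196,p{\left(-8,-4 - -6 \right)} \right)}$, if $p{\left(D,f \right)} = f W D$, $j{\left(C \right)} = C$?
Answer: $-499663$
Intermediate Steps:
$W = 0$
$m{\left(o \right)} = 9 + o^{\frac{3}{2}}$ ($m{\left(o \right)} = 9 + o \sqrt{o} = 9 + o^{\frac{3}{2}}$)
$p{\left(D,f \right)} = 0$ ($p{\left(D,f \right)} = f 0 D = 0 D = 0$)
$d{\left(F,q \right)} = F \left(9 + F^{\frac{3}{2}}\right)$ ($d{\left(F,q \right)} = \left(9 + F^{\frac{3}{2}}\right) F = F \left(9 + F^{\frac{3}{2}}\right)$)
$39925 - d{\left(196,p{\left(-8,-4 - -6 \right)} \right)} = 39925 - 196 \left(9 + 196^{\frac{3}{2}}\right) = 39925 - 196 \left(9 + 2744\right) = 39925 - 196 \cdot 2753 = 39925 - 539588 = -499663$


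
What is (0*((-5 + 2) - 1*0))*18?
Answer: 0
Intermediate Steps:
(0*((-5 + 2) - 1*0))*18 = (0*(-3 + 0))*18 = (0*(-3))*18 = 0*18 = 0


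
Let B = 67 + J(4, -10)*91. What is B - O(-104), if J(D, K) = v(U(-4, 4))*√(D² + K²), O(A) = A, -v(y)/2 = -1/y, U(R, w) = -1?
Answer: 171 - 364*√29 ≈ -1789.2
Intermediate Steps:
v(y) = 2/y (v(y) = -(-2)/y = 2/y)
J(D, K) = -2*√(D² + K²) (J(D, K) = (2/(-1))*√(D² + K²) = (2*(-1))*√(D² + K²) = -2*√(D² + K²))
B = 67 - 364*√29 (B = 67 - 2*√(4² + (-10)²)*91 = 67 - 2*√(16 + 100)*91 = 67 - 4*√29*91 = 67 - 364*√29 ≈ -1893.2)
B - O(-104) = (67 - 364*√29) - 1*(-104) = (67 - 364*√29) + 104 = 171 - 364*√29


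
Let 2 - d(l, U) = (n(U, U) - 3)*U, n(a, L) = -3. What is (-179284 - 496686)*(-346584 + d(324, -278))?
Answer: 235406552500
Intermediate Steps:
d(l, U) = 2 + 6*U (d(l, U) = 2 - (-3 - 3)*U = 2 - (-6)*U = 2 + 6*U)
(-179284 - 496686)*(-346584 + d(324, -278)) = (-179284 - 496686)*(-346584 + (2 + 6*(-278))) = -675970*(-346584 + (2 - 1668)) = -675970*(-346584 - 1666) = -675970*(-348250) = 235406552500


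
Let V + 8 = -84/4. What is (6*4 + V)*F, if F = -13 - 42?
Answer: 275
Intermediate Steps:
V = -29 (V = -8 - 84/4 = -8 - 14*3/2 = -8 - 21 = -29)
F = -55
(6*4 + V)*F = (6*4 - 29)*(-55) = (24 - 29)*(-55) = -5*(-55) = 275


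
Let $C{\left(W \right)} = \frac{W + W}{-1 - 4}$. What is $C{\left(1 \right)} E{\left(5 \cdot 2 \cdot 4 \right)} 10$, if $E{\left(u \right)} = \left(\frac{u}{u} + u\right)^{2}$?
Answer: $-6724$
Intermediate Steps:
$E{\left(u \right)} = \left(1 + u\right)^{2}$
$C{\left(W \right)} = - \frac{2 W}{5}$ ($C{\left(W \right)} = \frac{2 W}{-5} = 2 W \left(- \frac{1}{5}\right) = - \frac{2 W}{5}$)
$C{\left(1 \right)} E{\left(5 \cdot 2 \cdot 4 \right)} 10 = \left(- \frac{2}{5}\right) 1 \left(1 + 5 \cdot 2 \cdot 4\right)^{2} \cdot 10 = - \frac{2 \left(1 + 10 \cdot 4\right)^{2}}{5} \cdot 10 = - \frac{2 \left(1 + 40\right)^{2}}{5} \cdot 10 = - \frac{2 \cdot 41^{2}}{5} \cdot 10 = \left(- \frac{2}{5}\right) 1681 \cdot 10 = \left(- \frac{3362}{5}\right) 10 = -6724$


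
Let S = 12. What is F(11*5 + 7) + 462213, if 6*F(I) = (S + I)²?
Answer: 1389377/3 ≈ 4.6313e+5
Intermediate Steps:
F(I) = (12 + I)²/6
F(11*5 + 7) + 462213 = (12 + (11*5 + 7))²/6 + 462213 = (12 + (55 + 7))²/6 + 462213 = (12 + 62)²/6 + 462213 = (⅙)*74² + 462213 = (⅙)*5476 + 462213 = 2738/3 + 462213 = 1389377/3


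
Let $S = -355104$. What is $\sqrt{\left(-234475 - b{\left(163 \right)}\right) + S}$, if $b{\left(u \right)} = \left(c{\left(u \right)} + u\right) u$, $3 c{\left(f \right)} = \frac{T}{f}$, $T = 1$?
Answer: $\frac{i \sqrt{5545335}}{3} \approx 784.95 i$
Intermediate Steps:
$c{\left(f \right)} = \frac{1}{3 f}$ ($c{\left(f \right)} = \frac{1 \frac{1}{f}}{3} = \frac{1}{3 f}$)
$b{\left(u \right)} = u \left(u + \frac{1}{3 u}\right)$ ($b{\left(u \right)} = \left(\frac{1}{3 u} + u\right) u = \left(u + \frac{1}{3 u}\right) u = u \left(u + \frac{1}{3 u}\right)$)
$\sqrt{\left(-234475 - b{\left(163 \right)}\right) + S} = \sqrt{\left(-234475 - \left(\frac{1}{3} + 163^{2}\right)\right) - 355104} = \sqrt{\left(-234475 - \left(\frac{1}{3} + 26569\right)\right) - 355104} = \sqrt{\left(-234475 - \frac{79708}{3}\right) - 355104} = \sqrt{- \frac{783133}{3} - 355104} = \sqrt{- \frac{1848445}{3}} = \frac{i \sqrt{5545335}}{3}$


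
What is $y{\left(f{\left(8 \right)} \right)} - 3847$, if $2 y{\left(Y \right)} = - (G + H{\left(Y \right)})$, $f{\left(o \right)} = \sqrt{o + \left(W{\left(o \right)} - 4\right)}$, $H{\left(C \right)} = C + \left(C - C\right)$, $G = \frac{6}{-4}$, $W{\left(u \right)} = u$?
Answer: $- \frac{15385}{4} - \sqrt{3} \approx -3848.0$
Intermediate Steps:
$G = - \frac{3}{2}$ ($G = 6 \left(- \frac{1}{4}\right) = - \frac{3}{2} \approx -1.5$)
$H{\left(C \right)} = C$ ($H{\left(C \right)} = C + 0 = C$)
$f{\left(o \right)} = \sqrt{-4 + 2 o}$ ($f{\left(o \right)} = \sqrt{o + \left(o - 4\right)} = \sqrt{o + \left(-4 + o\right)} = \sqrt{-4 + 2 o}$)
$y{\left(Y \right)} = \frac{3}{4} - \frac{Y}{2}$ ($y{\left(Y \right)} = \frac{\left(-1\right) \left(- \frac{3}{2} + Y\right)}{2} = \frac{\frac{3}{2} - Y}{2} = \frac{3}{4} - \frac{Y}{2}$)
$y{\left(f{\left(8 \right)} \right)} - 3847 = \left(\frac{3}{4} - \frac{\sqrt{-4 + 2 \cdot 8}}{2}\right) - 3847 = \left(\frac{3}{4} - \frac{\sqrt{-4 + 16}}{2}\right) - 3847 = \left(\frac{3}{4} - \frac{\sqrt{12}}{2}\right) - 3847 = \left(\frac{3}{4} - \frac{2 \sqrt{3}}{2}\right) - 3847 = \left(\frac{3}{4} - \sqrt{3}\right) - 3847 = - \frac{15385}{4} - \sqrt{3}$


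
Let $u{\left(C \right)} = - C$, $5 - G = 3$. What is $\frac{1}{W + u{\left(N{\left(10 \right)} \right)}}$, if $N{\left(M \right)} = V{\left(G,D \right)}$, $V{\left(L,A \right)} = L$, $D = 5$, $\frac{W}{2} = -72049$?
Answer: $- \frac{1}{144100} \approx -6.9396 \cdot 10^{-6}$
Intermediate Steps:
$G = 2$ ($G = 5 - 3 = 2$)
$W = -144098$ ($W = 2 \left(-72049\right) = -144098$)
$N{\left(M \right)} = 2$
$\frac{1}{W + u{\left(N{\left(10 \right)} \right)}} = \frac{1}{-144098 - 2} = \frac{1}{-144100} = - \frac{1}{144100}$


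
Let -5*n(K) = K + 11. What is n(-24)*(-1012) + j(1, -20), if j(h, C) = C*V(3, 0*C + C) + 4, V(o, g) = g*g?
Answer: -53136/5 ≈ -10627.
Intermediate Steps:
n(K) = -11/5 - K/5 (n(K) = -(K + 11)/5 = -(11 + K)/5 = -11/5 - K/5)
V(o, g) = g**2
j(h, C) = 4 + C**3 (j(h, C) = C*(0*C + C)**2 + 4 = C*(0 + C)**2 + 4 = C*C**2 + 4 = C**3 + 4 = 4 + C**3)
n(-24)*(-1012) + j(1, -20) = (-11/5 - 1/5*(-24))*(-1012) + (4 + (-20)**3) = (-11/5 + 24/5)*(-1012) + (4 - 8000) = (13/5)*(-1012) - 7996 = -13156/5 - 7996 = -53136/5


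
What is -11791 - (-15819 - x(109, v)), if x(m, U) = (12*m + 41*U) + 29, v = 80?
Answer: 8645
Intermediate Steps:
x(m, U) = 29 + 12*m + 41*U
-11791 - (-15819 - x(109, v)) = -11791 - (-15819 - (29 + 12*109 + 41*80)) = -11791 - (-15819 - (29 + 1308 + 3280)) = -11791 - (-15819 - 1*4617) = -11791 - (-15819 - 4617) = -11791 - 1*(-20436) = -11791 + 20436 = 8645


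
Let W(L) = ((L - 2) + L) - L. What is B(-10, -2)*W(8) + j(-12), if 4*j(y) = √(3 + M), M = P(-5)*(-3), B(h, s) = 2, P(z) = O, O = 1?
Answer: 12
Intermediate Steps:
P(z) = 1
W(L) = -2 + L (W(L) = ((-2 + L) + L) - L = (-2 + 2*L) - L = -2 + L)
M = -3 (M = 1*(-3) = -3)
j(y) = 0 (j(y) = √(3 - 3)/4 = √0/4 = (¼)*0 = 0)
B(-10, -2)*W(8) + j(-12) = 2*(-2 + 8) + 0 = 2*6 + 0 = 12 + 0 = 12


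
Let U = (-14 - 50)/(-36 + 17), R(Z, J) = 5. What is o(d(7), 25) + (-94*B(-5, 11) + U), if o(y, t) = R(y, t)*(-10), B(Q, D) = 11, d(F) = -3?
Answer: -20532/19 ≈ -1080.6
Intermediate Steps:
o(y, t) = -50 (o(y, t) = 5*(-10) = -50)
U = 64/19 (U = -64/(-19) = -64*(-1/19) = 64/19 ≈ 3.3684)
o(d(7), 25) + (-94*B(-5, 11) + U) = -50 + (-94*11 + 64/19) = -50 + (-1034 + 64/19) = -50 - 19582/19 = -20532/19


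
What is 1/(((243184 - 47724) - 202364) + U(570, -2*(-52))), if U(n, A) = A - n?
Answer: -1/7370 ≈ -0.00013569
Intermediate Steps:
1/(((243184 - 47724) - 202364) + U(570, -2*(-52))) = 1/(((243184 - 47724) - 202364) + (-2*(-52) - 1*570)) = 1/((195460 - 202364) + (104 - 570)) = 1/(-6904 - 466) = 1/(-7370) = -1/7370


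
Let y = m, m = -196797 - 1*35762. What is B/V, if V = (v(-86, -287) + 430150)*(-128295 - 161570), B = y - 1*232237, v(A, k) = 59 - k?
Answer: 116199/31196430760 ≈ 3.7248e-6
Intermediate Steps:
m = -232559 (m = -196797 - 35762 = -232559)
y = -232559
B = -464796 (B = -232559 - 1*232237 = -232559 - 232237 = -464796)
V = -124785723040 (V = ((59 - 1*(-287)) + 430150)*(-128295 - 161570) = ((59 + 287) + 430150)*(-289865) = (346 + 430150)*(-289865) = 430496*(-289865) = -124785723040)
B/V = -464796/(-124785723040) = -464796*(-1/124785723040) = 116199/31196430760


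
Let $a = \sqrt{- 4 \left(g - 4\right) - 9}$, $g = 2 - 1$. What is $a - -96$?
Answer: $96 + \sqrt{3} \approx 97.732$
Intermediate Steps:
$g = 1$ ($g = 2 - 1 = 1$)
$a = \sqrt{3}$ ($a = \sqrt{- 4 \left(1 - 4\right) - 9} = \sqrt{\left(-4\right) \left(-3\right) - 9} = \sqrt{12 - 9} = \sqrt{3} \approx 1.732$)
$a - -96 = \sqrt{3} - -96 = \sqrt{3} + 96 = 96 + \sqrt{3}$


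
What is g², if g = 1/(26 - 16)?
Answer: 1/100 ≈ 0.010000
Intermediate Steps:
g = ⅒ (g = 1/10 = ⅒ ≈ 0.10000)
g² = (⅒)² = 1/100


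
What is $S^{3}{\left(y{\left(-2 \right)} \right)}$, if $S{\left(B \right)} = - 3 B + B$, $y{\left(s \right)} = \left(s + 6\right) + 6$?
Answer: $-8000$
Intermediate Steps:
$y{\left(s \right)} = 12 + s$ ($y{\left(s \right)} = \left(6 + s\right) + 6 = 12 + s$)
$S{\left(B \right)} = - 2 B$
$S^{3}{\left(y{\left(-2 \right)} \right)} = \left(- 2 \left(12 - 2\right)\right)^{3} = \left(\left(-2\right) 10\right)^{3} = \left(-20\right)^{3} = -8000$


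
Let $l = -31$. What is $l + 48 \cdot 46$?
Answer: $2177$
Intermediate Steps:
$l + 48 \cdot 46 = -31 + 48 \cdot 46 = -31 + 2208 = 2177$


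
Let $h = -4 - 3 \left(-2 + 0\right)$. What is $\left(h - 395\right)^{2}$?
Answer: $154449$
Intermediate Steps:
$h = 2$ ($h = -4 - -6 = -4 + 6 = 2$)
$\left(h - 395\right)^{2} = \left(2 - 395\right)^{2} = \left(-393\right)^{2} = 154449$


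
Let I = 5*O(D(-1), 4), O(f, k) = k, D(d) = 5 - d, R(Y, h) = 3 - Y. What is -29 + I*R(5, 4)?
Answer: -69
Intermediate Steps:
I = 20 (I = 5*4 = 20)
-29 + I*R(5, 4) = -29 + 20*(3 - 1*5) = -29 + 20*(3 - 5) = -29 + 20*(-2) = -29 - 40 = -69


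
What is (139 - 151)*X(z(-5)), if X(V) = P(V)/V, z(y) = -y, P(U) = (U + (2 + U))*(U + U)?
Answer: -288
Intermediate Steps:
P(U) = 2*U*(2 + 2*U) (P(U) = (2 + 2*U)*(2*U) = 2*U*(2 + 2*U))
X(V) = 4 + 4*V (X(V) = (4*V*(1 + V))/V = 4 + 4*V)
(139 - 151)*X(z(-5)) = (139 - 151)*(4 + 4*(-1*(-5))) = -12*(4 + 4*5) = -12*(4 + 20) = -12*24 = -288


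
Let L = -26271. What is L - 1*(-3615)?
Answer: -22656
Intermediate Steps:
L - 1*(-3615) = -26271 - 1*(-3615) = -26271 + 3615 = -22656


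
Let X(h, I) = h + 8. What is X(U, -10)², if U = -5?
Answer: 9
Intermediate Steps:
X(h, I) = 8 + h
X(U, -10)² = (8 - 5)² = 3² = 9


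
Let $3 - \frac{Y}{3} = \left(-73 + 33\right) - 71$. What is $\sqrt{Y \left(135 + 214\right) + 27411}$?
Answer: $\sqrt{146769} \approx 383.1$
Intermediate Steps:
$Y = 342$ ($Y = 9 - 3 \left(\left(-73 + 33\right) - 71\right) = 9 - 3 \left(-40 - 71\right) = 9 - -333 = 9 + 333 = 342$)
$\sqrt{Y \left(135 + 214\right) + 27411} = \sqrt{342 \left(135 + 214\right) + 27411} = \sqrt{342 \cdot 349 + 27411} = \sqrt{119358 + 27411} = \sqrt{146769}$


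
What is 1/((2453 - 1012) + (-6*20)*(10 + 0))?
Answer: 1/241 ≈ 0.0041494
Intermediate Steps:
1/((2453 - 1012) + (-6*20)*(10 + 0)) = 1/(1441 - 120*10) = 1/(1441 - 1200) = 1/241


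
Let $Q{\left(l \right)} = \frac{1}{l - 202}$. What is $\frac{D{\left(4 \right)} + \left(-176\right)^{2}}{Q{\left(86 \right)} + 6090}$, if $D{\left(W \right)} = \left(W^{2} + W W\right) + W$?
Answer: $\frac{3597392}{706439} \approx 5.0923$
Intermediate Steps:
$D{\left(W \right)} = W + 2 W^{2}$ ($D{\left(W \right)} = \left(W^{2} + W^{2}\right) + W = 2 W^{2} + W = W + 2 W^{2}$)
$Q{\left(l \right)} = \frac{1}{-202 + l}$
$\frac{D{\left(4 \right)} + \left(-176\right)^{2}}{Q{\left(86 \right)} + 6090} = \frac{4 \left(1 + 2 \cdot 4\right) + \left(-176\right)^{2}}{\frac{1}{-202 + 86} + 6090} = \frac{4 \left(1 + 8\right) + 30976}{\frac{1}{-116} + 6090} = \frac{4 \cdot 9 + 30976}{- \frac{1}{116} + 6090} = \frac{36 + 30976}{\frac{706439}{116}} = 31012 \cdot \frac{116}{706439} = \frac{3597392}{706439}$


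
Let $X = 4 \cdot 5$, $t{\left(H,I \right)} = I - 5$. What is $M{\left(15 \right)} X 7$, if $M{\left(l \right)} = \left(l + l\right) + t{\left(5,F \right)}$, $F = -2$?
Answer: $3220$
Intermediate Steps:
$t{\left(H,I \right)} = -5 + I$
$X = 20$
$M{\left(l \right)} = -7 + 2 l$ ($M{\left(l \right)} = \left(l + l\right) - 7 = 2 l - 7 = -7 + 2 l$)
$M{\left(15 \right)} X 7 = \left(-7 + 2 \cdot 15\right) 20 \cdot 7 = \left(-7 + 30\right) 140 = 23 \cdot 140 = 3220$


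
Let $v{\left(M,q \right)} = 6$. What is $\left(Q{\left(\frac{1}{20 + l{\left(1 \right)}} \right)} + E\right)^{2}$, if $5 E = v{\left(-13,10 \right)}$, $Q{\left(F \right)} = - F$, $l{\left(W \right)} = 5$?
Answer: $\frac{841}{625} \approx 1.3456$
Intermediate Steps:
$E = \frac{6}{5}$ ($E = \frac{1}{5} \cdot 6 = \frac{6}{5} \approx 1.2$)
$\left(Q{\left(\frac{1}{20 + l{\left(1 \right)}} \right)} + E\right)^{2} = \left(- \frac{1}{20 + 5} + \frac{6}{5}\right)^{2} = \left(- \frac{1}{25} + \frac{6}{5}\right)^{2} = \left(\frac{29}{25}\right)^{2} = \frac{841}{625}$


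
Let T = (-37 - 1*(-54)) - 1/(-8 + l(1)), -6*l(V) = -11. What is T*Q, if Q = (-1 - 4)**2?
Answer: 15875/37 ≈ 429.05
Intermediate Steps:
l(V) = 11/6 (l(V) = -1/6*(-11) = 11/6)
Q = 25 (Q = (-5)**2 = 25)
T = 635/37 (T = (-37 - 1*(-54)) - 1/(-8 + 11/6) = (-37 + 54) - 1/(-37/6) = 17 - 1*(-6/37) = 17 + 6/37 = 635/37 ≈ 17.162)
T*Q = (635/37)*25 = 15875/37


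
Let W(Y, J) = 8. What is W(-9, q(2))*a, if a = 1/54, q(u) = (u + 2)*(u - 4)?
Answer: 4/27 ≈ 0.14815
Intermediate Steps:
q(u) = (-4 + u)*(2 + u) (q(u) = (2 + u)*(-4 + u) = (-4 + u)*(2 + u))
a = 1/54 ≈ 0.018519
W(-9, q(2))*a = 8*(1/54) = 4/27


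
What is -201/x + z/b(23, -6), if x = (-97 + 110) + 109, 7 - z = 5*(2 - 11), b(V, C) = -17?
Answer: -9761/2074 ≈ -4.7064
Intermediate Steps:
z = 52 (z = 7 - 5*(2 - 11) = 7 - 5*(-9) = 7 - 1*(-45) = 7 + 45 = 52)
x = 122 (x = 13 + 109 = 122)
-201/x + z/b(23, -6) = -201/122 + 52/(-17) = -201*1/122 + 52*(-1/17) = -201/122 - 52/17 = -9761/2074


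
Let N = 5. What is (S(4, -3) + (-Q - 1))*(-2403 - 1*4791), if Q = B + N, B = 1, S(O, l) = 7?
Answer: 0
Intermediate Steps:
Q = 6 (Q = 1 + 5 = 6)
(S(4, -3) + (-Q - 1))*(-2403 - 1*4791) = (7 + (-1*6 - 1))*(-2403 - 1*4791) = (7 + (-6 - 1))*(-2403 - 4791) = (7 - 7)*(-7194) = 0*(-7194) = 0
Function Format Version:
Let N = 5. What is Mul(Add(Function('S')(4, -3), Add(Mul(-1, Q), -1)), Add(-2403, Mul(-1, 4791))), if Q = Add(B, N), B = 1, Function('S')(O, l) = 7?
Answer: 0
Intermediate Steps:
Q = 6 (Q = Add(1, 5) = 6)
Mul(Add(Function('S')(4, -3), Add(Mul(-1, Q), -1)), Add(-2403, Mul(-1, 4791))) = Mul(Add(7, Add(Mul(-1, 6), -1)), Add(-2403, Mul(-1, 4791))) = Mul(Add(7, Add(-6, -1)), Add(-2403, -4791)) = Mul(Add(7, -7), -7194) = Mul(0, -7194) = 0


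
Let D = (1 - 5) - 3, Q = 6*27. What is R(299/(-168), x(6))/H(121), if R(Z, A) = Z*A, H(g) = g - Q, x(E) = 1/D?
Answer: -299/48216 ≈ -0.0062013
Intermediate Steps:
Q = 162
D = -7 (D = -4 - 3 = -7)
x(E) = -1/7 (x(E) = 1/(-7) = -1/7)
H(g) = -162 + g (H(g) = g - 1*162 = g - 162 = -162 + g)
R(Z, A) = A*Z
R(299/(-168), x(6))/H(121) = (-299/(7*(-168)))/(-162 + 121) = -299*(-1)/(7*168)/(-41) = -1/7*(-299/168)*(-1/41) = (299/1176)*(-1/41) = -299/48216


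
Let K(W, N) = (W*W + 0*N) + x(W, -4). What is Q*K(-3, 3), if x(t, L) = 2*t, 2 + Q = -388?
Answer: -1170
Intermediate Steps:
Q = -390 (Q = -2 - 388 = -390)
K(W, N) = W**2 + 2*W (K(W, N) = (W*W + 0*N) + 2*W = (W**2 + 0) + 2*W = W**2 + 2*W)
Q*K(-3, 3) = -(-1170)*(2 - 3) = -(-1170)*(-1) = -390*3 = -1170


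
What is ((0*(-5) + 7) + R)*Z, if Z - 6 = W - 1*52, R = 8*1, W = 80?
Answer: 510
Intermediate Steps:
R = 8
Z = 34 (Z = 6 + (80 - 1*52) = 6 + (80 - 52) = 6 + 28 = 34)
((0*(-5) + 7) + R)*Z = ((0*(-5) + 7) + 8)*34 = ((0 + 7) + 8)*34 = (7 + 8)*34 = 15*34 = 510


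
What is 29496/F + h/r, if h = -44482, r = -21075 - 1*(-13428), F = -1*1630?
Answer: -76525126/6232305 ≈ -12.279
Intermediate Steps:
F = -1630
r = -7647 (r = -21075 + 13428 = -7647)
29496/F + h/r = 29496/(-1630) - 44482/(-7647) = 29496*(-1/1630) - 44482*(-1/7647) = -14748/815 + 44482/7647 = -76525126/6232305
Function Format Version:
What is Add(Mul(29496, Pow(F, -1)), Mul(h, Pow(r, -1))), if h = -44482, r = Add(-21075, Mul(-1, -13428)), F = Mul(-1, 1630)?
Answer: Rational(-76525126, 6232305) ≈ -12.279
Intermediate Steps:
F = -1630
r = -7647 (r = Add(-21075, 13428) = -7647)
Add(Mul(29496, Pow(F, -1)), Mul(h, Pow(r, -1))) = Add(Mul(29496, Pow(-1630, -1)), Mul(-44482, Pow(-7647, -1))) = Add(Mul(29496, Rational(-1, 1630)), Mul(-44482, Rational(-1, 7647))) = Add(Rational(-14748, 815), Rational(44482, 7647)) = Rational(-76525126, 6232305)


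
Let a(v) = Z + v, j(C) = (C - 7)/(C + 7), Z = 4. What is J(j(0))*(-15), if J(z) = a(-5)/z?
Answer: -15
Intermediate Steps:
j(C) = (-7 + C)/(7 + C)
a(v) = 4 + v
J(z) = -1/z (J(z) = (4 - 5)/z = -1/z)
J(j(0))*(-15) = -1/((-7 + 0)/(7 + 0))*(-15) = -1/(-7/7)*(-15) = -1/((1/7)*(-7))*(-15) = -1/(-1)*(-15) = -1*(-1)*(-15) = 1*(-15) = -15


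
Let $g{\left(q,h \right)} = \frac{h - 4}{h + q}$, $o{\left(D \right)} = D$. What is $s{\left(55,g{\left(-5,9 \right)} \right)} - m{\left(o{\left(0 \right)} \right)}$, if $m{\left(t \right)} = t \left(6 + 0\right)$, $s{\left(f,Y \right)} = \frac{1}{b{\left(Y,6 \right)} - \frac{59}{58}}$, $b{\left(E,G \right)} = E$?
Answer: $\frac{116}{27} \approx 4.2963$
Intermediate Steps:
$g{\left(q,h \right)} = \frac{-4 + h}{h + q}$
$s{\left(f,Y \right)} = \frac{1}{- \frac{59}{58} + Y}$ ($s{\left(f,Y \right)} = \frac{1}{Y - \frac{59}{58}} = \frac{1}{- \frac{59}{58} + Y}$)
$m{\left(t \right)} = 6 t$ ($m{\left(t \right)} = t 6 = 6 t$)
$s{\left(55,g{\left(-5,9 \right)} \right)} - m{\left(o{\left(0 \right)} \right)} = \frac{58}{-59 + 58 \frac{-4 + 9}{9 - 5}} - 6 \cdot 0 = \frac{58}{-59 + 58 \cdot \frac{1}{4} \cdot 5} - 0 = \frac{58}{-59 + 58 \cdot \frac{1}{4} \cdot 5} + 0 = \frac{58}{-59 + 58 \cdot \frac{5}{4}} + 0 = \frac{58}{-59 + \frac{145}{2}} + 0 = \frac{58}{\frac{27}{2}} + 0 = 58 \cdot \frac{2}{27} + 0 = \frac{116}{27} + 0 = \frac{116}{27}$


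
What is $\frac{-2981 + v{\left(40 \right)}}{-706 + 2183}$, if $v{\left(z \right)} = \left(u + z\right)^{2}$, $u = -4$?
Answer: $- \frac{1685}{1477} \approx -1.1408$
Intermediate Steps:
$v{\left(z \right)} = \left(-4 + z\right)^{2}$
$\frac{-2981 + v{\left(40 \right)}}{-706 + 2183} = \frac{-2981 + \left(-4 + 40\right)^{2}}{-706 + 2183} = \frac{-2981 + 36^{2}}{1477} = \left(-2981 + 1296\right) \frac{1}{1477} = \left(-1685\right) \frac{1}{1477} = - \frac{1685}{1477}$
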